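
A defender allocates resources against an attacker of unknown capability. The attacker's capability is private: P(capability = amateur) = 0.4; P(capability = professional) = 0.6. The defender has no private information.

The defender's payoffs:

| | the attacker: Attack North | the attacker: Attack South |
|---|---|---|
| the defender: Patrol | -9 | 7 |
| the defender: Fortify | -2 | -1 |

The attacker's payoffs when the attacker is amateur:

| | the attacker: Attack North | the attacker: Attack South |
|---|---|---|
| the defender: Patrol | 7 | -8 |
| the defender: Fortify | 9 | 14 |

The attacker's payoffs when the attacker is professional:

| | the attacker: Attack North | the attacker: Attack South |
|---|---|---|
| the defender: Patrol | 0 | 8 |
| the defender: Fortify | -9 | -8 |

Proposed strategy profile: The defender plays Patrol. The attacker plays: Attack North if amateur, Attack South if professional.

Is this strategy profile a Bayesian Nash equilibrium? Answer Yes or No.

Yes

The defender plays Patrol: E[Patrol] = 0.4·(-9) + 0.6·(7) = 0.6; E[Fortify] = -1.4. Best-responding. ✓
The attacker (capability amateur), facing Patrol: Attack North gives 7, Attack South gives -8. Proposed Attack North is best. ✓
The attacker (capability professional), facing Patrol: Attack North gives 0, Attack South gives 8. Proposed Attack South is best. ✓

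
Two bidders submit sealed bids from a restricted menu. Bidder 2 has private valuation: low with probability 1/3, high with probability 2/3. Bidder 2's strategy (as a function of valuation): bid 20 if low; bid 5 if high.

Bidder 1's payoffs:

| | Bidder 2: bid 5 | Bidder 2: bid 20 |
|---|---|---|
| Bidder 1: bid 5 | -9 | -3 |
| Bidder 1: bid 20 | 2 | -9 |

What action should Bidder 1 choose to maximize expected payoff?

bid 20

Compute Bidder 1's expected payoff for each action, taking the expectation over Bidder 2's type.
E[bid 5] = 1/3·(-3) + 2/3·(-9) = -7
E[bid 20] = 1/3·(-9) + 2/3·(2) = -5/3
Best response: bid 20 (-5/3 is the largest).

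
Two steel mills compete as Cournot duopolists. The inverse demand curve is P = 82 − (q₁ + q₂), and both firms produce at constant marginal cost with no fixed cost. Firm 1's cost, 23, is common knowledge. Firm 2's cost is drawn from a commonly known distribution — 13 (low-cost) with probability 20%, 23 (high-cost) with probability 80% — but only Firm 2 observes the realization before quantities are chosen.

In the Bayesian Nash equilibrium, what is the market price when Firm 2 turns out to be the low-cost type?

Type-c best response for Firm 2: q₂(c) = (82 − c)/2 − q₁/2.
Firm 1 maximizes expected profit; its first-order condition is 82 − 2q₁ − E[q₂] − 23 = 0.
Substituting E[q₂] and solving: E[c₂] = 21, so q₁ = (82 − 2·23 + 21)/3 = 19.
q₂(low-cost) = 25, so P = 82 − (19 + 25) = 38.

38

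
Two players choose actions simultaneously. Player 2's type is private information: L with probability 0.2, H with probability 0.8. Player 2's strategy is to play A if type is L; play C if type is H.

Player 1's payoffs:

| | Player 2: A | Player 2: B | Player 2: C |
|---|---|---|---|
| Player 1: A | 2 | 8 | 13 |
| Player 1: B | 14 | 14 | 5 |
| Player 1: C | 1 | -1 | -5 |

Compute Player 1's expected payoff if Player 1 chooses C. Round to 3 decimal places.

-3.800

Take the expectation over Player 2's type, weighting each type's action by its prior probability.
E[C] = 0.2·1 + 0.8·(-5) = 0.2 + (-4) = -3.8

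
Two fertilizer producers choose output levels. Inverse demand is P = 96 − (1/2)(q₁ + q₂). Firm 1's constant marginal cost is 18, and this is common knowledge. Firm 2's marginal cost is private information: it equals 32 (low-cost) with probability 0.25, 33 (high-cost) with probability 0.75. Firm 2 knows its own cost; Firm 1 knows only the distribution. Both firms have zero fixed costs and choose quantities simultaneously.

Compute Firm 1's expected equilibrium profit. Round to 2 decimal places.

Each type of Firm 2 best-responds to q₁; Firm 1 best-responds to the expected q₂ over Firm 2's types.
Firm 2 with cost c maximizes (96 − (1/2)(q₁+q₂) − c)·q₂, giving q₂(c) = (96 − c − (1/2)q₁).
E[c₂] = 0.25·32 + 0.75·33 = 32.75
Firm 1's FOC against E[q₂] yields q₁ = (96 − 2·18 + E[c₂])/(3/2) = (96 − 36 + 32.75)/(3/2) = 61.8333.
E[P] = 96 − (1/2)·(q₁ + E[q₂]) = 48.9167; Firm 1's expected profit = (E[P] − 18)·q₁ = (48.9167 − 18)·61.8333 = 1911.68.

1911.68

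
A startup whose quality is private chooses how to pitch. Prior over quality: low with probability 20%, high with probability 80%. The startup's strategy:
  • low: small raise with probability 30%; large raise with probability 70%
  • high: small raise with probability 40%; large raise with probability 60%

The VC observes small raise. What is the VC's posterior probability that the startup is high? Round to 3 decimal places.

P(small raise) = 0.2·0.3 + 0.8·0.4 = 0.38
P(high | small raise) = (0.8·0.4) / 0.38 = 0.32 / 0.38 = 0.842105

0.842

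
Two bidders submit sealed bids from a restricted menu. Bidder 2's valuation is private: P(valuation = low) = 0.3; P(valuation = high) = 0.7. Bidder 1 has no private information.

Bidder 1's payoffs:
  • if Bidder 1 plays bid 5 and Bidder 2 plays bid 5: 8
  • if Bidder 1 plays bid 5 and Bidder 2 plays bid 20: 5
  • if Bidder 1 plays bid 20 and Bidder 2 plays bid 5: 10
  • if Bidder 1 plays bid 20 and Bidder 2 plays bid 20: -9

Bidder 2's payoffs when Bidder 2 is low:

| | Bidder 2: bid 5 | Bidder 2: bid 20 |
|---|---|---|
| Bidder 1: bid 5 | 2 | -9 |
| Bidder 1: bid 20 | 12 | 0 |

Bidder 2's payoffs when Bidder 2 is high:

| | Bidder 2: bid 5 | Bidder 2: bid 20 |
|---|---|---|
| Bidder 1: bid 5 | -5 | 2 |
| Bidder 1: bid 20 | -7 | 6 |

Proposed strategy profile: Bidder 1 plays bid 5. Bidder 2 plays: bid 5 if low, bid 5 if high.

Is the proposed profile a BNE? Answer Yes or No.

No

A profile is a BNE iff every type of every player is best-responding given beliefs about the other side.
Bidder 1 plays bid 5: E[bid 5] = 0.3·(8) + 0.7·(8) = 8; E[bid 20] = 10. Not best-responding. ✗
Bidder 2 (valuation low), facing bid 5: bid 5 gives 2, bid 20 gives -9. Proposed bid 5 is best. ✓
Bidder 2 (valuation high), facing bid 5: bid 5 gives -5, bid 20 gives 2. Proposed bid 5 is not best — profitable deviation exists. ✗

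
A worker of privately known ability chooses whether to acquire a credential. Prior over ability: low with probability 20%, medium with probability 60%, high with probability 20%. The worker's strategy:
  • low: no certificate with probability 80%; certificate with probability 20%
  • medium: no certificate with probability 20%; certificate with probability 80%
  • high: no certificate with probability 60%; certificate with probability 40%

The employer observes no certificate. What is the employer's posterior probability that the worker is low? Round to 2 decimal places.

P(no certificate) = 0.2·0.8 + 0.6·0.2 + 0.2·0.6 = 0.4
P(low | no certificate) = (0.2·0.8) / 0.4 = 0.16 / 0.4 = 0.4

0.40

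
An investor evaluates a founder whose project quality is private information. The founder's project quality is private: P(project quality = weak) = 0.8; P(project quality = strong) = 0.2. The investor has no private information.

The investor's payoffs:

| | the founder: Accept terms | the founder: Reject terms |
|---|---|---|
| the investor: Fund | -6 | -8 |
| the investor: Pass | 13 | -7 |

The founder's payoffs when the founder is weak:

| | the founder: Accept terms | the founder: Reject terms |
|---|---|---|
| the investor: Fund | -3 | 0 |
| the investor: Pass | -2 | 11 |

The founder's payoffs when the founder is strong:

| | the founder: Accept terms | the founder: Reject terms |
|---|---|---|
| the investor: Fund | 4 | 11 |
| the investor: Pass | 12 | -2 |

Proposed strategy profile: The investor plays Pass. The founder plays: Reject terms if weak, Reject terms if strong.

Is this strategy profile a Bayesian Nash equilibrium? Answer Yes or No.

No

The investor plays Pass: E[Pass] = 0.8·(-7) + 0.2·(-7) = -7; E[Fund] = -8. Best-responding. ✓
The founder (project quality weak), facing Pass: Accept terms gives -2, Reject terms gives 11. Proposed Reject terms is best. ✓
The founder (project quality strong), facing Pass: Accept terms gives 12, Reject terms gives -2. Proposed Reject terms is not best — profitable deviation exists. ✗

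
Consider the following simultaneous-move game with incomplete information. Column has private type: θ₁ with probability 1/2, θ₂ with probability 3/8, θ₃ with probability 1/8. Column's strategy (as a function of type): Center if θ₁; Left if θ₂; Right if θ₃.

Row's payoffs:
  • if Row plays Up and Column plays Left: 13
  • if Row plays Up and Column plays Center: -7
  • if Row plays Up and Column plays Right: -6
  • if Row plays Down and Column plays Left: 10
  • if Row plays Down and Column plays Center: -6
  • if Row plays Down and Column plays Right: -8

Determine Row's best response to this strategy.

E[Up] = 1/2·(-7) + 3/8·(13) + 1/8·(-6) = 5/8
E[Down] = 1/2·(-6) + 3/8·(10) + 1/8·(-8) = -1/4
Best response: Up (5/8 is the largest).

Up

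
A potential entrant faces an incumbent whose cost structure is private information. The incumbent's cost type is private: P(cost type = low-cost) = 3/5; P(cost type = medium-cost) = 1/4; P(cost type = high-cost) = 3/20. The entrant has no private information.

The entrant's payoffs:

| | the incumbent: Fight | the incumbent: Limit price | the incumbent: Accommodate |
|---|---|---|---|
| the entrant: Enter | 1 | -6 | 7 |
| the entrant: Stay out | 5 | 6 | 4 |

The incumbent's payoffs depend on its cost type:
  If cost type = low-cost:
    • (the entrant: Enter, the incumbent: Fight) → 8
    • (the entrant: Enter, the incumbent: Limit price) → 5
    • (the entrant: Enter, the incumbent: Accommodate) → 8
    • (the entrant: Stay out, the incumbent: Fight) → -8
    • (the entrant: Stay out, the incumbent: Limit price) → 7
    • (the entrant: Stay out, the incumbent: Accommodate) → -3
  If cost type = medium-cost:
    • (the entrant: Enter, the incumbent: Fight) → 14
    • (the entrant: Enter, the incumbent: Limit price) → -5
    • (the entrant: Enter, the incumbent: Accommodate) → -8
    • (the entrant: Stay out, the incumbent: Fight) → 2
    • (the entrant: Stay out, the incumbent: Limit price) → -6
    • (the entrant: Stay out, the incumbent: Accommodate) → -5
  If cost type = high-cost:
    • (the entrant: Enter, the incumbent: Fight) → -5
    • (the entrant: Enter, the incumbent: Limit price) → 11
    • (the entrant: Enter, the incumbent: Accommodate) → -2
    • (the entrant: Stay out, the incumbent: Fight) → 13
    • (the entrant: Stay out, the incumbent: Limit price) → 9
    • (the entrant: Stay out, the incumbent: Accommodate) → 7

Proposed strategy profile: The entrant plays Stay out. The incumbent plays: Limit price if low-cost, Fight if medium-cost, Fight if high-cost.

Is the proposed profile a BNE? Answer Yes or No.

Yes

A profile is a BNE iff every type of every player is best-responding given beliefs about the other side.
The entrant plays Stay out: E[Stay out] = 3/5·(6) + 1/4·(5) + 3/20·(5) = 28/5; E[Enter] = -16/5. Best-responding. ✓
The incumbent (cost type low-cost), facing Stay out: Fight gives -8, Limit price gives 7, Accommodate gives -3. Proposed Limit price is best. ✓
The incumbent (cost type medium-cost), facing Stay out: Fight gives 2, Limit price gives -6, Accommodate gives -5. Proposed Fight is best. ✓
The incumbent (cost type high-cost), facing Stay out: Fight gives 13, Limit price gives 9, Accommodate gives 7. Proposed Fight is best. ✓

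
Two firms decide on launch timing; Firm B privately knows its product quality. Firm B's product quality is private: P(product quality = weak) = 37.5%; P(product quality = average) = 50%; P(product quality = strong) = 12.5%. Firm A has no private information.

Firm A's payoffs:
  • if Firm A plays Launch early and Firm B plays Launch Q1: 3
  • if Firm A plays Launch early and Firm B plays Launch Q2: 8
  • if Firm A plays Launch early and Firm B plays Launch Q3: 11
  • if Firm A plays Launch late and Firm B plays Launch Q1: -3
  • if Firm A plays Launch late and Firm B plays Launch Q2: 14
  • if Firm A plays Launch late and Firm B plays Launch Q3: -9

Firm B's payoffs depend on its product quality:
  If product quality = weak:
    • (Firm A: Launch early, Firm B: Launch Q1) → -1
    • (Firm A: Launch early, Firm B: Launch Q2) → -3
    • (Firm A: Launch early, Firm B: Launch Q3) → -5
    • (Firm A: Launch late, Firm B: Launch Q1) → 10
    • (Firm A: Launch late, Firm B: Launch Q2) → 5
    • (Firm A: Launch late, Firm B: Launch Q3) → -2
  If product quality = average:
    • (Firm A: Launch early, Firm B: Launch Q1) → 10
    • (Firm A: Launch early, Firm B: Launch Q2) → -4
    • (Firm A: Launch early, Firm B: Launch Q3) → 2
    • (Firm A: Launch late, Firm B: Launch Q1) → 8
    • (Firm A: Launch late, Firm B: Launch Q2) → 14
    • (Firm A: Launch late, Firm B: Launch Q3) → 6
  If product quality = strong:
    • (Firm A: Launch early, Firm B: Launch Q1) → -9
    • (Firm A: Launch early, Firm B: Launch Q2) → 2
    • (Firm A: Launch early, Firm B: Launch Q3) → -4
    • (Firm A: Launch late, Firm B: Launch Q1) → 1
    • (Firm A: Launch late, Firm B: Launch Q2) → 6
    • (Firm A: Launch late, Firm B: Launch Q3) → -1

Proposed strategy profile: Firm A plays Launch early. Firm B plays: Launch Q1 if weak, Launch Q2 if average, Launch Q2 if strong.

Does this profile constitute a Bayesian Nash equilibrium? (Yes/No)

No

A profile is a BNE iff every type of every player is best-responding given beliefs about the other side.
Firm A plays Launch early: E[Launch early] = 0.375·(3) + 0.5·(8) + 0.125·(8) = 6.125; E[Launch late] = 7.625. Not best-responding. ✗
Firm B (product quality weak), facing Launch early: Launch Q1 gives -1, Launch Q2 gives -3, Launch Q3 gives -5. Proposed Launch Q1 is best. ✓
Firm B (product quality average), facing Launch early: Launch Q1 gives 10, Launch Q2 gives -4, Launch Q3 gives 2. Proposed Launch Q2 is not best — profitable deviation exists. ✗
Firm B (product quality strong), facing Launch early: Launch Q1 gives -9, Launch Q2 gives 2, Launch Q3 gives -4. Proposed Launch Q2 is best. ✓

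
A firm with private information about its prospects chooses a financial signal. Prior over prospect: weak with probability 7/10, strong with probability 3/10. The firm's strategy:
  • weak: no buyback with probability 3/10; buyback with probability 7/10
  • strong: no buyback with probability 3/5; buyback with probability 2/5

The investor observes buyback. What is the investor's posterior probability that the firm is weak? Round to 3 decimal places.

0.803

P(buyback) = (7/10)·(7/10) + (3/10)·(2/5) = 61/100
P(weak | buyback) = ((7/10)·(7/10)) / (61/100) = (49/100) / (61/100) = 49/61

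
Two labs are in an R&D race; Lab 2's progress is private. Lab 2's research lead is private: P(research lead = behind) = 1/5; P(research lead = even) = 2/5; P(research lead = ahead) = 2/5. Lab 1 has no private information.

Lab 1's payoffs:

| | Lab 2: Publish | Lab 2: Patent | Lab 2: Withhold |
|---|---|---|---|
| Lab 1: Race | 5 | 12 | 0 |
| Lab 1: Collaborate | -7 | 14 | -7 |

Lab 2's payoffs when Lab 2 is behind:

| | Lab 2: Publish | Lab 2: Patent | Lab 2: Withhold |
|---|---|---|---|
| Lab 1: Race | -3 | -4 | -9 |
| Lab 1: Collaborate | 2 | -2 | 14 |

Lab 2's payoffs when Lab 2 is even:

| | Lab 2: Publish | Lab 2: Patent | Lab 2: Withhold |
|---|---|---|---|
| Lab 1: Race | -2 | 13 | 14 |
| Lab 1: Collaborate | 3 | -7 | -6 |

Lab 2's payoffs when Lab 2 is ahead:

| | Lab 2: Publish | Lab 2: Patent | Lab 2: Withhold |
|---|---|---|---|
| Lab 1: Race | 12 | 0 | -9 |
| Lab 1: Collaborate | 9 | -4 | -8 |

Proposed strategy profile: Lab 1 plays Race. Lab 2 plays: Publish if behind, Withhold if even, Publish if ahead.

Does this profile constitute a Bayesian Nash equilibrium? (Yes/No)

A profile is a BNE iff every type of every player is best-responding given beliefs about the other side.
Lab 1 plays Race: E[Race] = 1/5·(5) + 2/5·(0) + 2/5·(5) = 3; E[Collaborate] = -7. Best-responding. ✓
Lab 2 (research lead behind), facing Race: Publish gives -3, Patent gives -4, Withhold gives -9. Proposed Publish is best. ✓
Lab 2 (research lead even), facing Race: Publish gives -2, Patent gives 13, Withhold gives 14. Proposed Withhold is best. ✓
Lab 2 (research lead ahead), facing Race: Publish gives 12, Patent gives 0, Withhold gives -9. Proposed Publish is best. ✓

Yes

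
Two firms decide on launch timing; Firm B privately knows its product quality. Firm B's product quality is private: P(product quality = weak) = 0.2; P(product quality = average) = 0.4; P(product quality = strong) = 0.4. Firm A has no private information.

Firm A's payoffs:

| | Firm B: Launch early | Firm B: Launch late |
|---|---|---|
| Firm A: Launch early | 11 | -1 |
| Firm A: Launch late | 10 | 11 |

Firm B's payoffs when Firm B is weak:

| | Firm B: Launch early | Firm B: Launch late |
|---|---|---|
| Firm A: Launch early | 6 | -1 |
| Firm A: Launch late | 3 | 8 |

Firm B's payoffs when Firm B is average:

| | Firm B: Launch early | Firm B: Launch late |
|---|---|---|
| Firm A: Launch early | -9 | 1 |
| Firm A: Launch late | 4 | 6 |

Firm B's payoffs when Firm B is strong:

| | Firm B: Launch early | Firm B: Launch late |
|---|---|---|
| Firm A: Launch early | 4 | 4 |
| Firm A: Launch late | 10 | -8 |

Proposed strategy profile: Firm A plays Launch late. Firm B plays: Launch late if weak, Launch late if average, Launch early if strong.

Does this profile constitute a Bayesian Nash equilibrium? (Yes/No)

Firm A plays Launch late: E[Launch late] = 0.2·(11) + 0.4·(11) + 0.4·(10) = 10.6; E[Launch early] = 3.8. Best-responding. ✓
Firm B (product quality weak), facing Launch late: Launch early gives 3, Launch late gives 8. Proposed Launch late is best. ✓
Firm B (product quality average), facing Launch late: Launch early gives 4, Launch late gives 6. Proposed Launch late is best. ✓
Firm B (product quality strong), facing Launch late: Launch early gives 10, Launch late gives -8. Proposed Launch early is best. ✓

Yes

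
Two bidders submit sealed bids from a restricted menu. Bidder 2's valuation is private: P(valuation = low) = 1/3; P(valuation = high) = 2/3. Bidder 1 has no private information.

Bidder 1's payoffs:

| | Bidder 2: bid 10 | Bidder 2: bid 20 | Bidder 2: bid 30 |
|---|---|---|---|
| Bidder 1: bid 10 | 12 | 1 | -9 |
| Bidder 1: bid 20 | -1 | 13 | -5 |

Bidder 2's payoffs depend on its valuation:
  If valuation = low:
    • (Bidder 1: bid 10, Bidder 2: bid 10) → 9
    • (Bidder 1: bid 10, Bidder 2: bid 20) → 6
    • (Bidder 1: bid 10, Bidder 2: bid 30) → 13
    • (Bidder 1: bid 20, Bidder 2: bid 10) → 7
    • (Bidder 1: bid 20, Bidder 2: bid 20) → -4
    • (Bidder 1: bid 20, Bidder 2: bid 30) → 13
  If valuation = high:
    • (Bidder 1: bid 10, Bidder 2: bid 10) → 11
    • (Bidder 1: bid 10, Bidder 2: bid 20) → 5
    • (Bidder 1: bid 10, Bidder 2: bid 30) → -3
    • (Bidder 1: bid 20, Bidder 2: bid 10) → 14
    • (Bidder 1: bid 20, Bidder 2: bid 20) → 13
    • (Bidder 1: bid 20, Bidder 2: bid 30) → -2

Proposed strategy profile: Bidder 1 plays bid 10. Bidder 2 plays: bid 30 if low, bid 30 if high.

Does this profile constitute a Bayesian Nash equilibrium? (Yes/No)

A profile is a BNE iff every type of every player is best-responding given beliefs about the other side.
Bidder 1 plays bid 10: E[bid 10] = 1/3·(-9) + 2/3·(-9) = -9; E[bid 20] = -5. Not best-responding. ✗
Bidder 2 (valuation low), facing bid 10: bid 10 gives 9, bid 20 gives 6, bid 30 gives 13. Proposed bid 30 is best. ✓
Bidder 2 (valuation high), facing bid 10: bid 10 gives 11, bid 20 gives 5, bid 30 gives -3. Proposed bid 30 is not best — profitable deviation exists. ✗

No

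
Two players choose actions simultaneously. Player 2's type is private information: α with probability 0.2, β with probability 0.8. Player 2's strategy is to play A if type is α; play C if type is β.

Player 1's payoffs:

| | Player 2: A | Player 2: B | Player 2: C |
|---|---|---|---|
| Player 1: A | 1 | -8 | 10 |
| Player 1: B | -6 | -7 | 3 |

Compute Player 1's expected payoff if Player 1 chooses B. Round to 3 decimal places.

Take the expectation over Player 2's type, weighting each type's action by its prior probability.
E[B] = 0.2·(-6) + 0.8·3 = (-1.2) + 2.4 = 1.2

1.200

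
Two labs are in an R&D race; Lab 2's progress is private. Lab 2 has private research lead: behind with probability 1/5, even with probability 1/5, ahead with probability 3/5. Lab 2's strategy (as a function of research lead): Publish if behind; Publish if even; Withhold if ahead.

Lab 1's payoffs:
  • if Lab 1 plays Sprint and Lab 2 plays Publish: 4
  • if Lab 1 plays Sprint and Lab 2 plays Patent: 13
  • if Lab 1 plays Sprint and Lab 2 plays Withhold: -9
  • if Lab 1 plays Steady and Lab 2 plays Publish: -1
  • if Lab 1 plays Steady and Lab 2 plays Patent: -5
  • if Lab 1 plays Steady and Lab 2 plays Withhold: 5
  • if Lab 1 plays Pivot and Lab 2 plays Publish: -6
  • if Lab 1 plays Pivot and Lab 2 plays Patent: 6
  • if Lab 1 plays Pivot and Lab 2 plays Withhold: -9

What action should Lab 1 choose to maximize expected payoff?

Compute Lab 1's expected payoff for each action, taking the expectation over Lab 2's type.
E[Sprint] = 1/5·(4) + 1/5·(4) + 3/5·(-9) = -19/5
E[Steady] = 1/5·(-1) + 1/5·(-1) + 3/5·(5) = 13/5
E[Pivot] = 1/5·(-6) + 1/5·(-6) + 3/5·(-9) = -39/5
Best response: Steady (13/5 is the largest).

Steady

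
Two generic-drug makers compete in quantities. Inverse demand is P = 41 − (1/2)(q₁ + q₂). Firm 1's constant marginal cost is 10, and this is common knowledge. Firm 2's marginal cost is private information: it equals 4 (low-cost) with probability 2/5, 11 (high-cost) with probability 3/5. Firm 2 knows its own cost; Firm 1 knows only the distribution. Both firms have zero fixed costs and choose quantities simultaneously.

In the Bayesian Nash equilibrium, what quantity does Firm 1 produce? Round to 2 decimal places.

19.47

Firm 2 with cost c maximizes (41 − (1/2)(q₁+q₂) − c)·q₂, giving q₂(c) = (41 − c − (1/2)q₁).
E[c₂] = 2/5·4 + 3/5·11 = 8.2
Firm 1's FOC against E[q₂] yields q₁ = (41 − 2·10 + E[c₂])/(3/2) = (41 − 20 + 8.2)/(3/2) = 19.4667.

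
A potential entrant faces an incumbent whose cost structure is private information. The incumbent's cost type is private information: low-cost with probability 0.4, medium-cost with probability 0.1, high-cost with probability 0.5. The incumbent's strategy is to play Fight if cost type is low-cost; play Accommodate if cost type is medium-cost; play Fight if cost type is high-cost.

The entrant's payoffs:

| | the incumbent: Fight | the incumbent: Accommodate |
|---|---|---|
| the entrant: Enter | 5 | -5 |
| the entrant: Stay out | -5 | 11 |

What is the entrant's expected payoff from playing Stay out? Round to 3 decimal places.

Take the expectation over the incumbent's cost type, weighting each type's action by its prior probability.
E[Stay out] = 0.4·(-5) + 0.1·11 + 0.5·(-5) = (-2) + 1.1 + (-2.5) = -3.4

-3.400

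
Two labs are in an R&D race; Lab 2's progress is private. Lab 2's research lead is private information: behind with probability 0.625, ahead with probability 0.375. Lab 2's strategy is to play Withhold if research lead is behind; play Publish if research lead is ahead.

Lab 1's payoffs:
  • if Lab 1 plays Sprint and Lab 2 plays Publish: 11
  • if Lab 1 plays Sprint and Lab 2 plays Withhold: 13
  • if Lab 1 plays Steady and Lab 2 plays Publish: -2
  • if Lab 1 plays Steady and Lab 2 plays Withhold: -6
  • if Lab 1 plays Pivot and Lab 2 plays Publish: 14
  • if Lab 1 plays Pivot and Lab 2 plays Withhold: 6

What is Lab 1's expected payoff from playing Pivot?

E[Pivot] = 0.625·6 + 0.375·14 = 3.75 + 5.25 = 9

9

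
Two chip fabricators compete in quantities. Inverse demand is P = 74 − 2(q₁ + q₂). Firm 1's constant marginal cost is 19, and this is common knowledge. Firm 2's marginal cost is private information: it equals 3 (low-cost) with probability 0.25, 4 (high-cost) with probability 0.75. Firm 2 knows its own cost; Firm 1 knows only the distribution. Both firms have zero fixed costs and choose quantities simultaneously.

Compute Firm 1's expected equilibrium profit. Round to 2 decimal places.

Each type of Firm 2 best-responds to q₁; Firm 1 best-responds to the expected q₂ over Firm 2's types.
Firm 2 with cost c maximizes (74 − 2(q₁+q₂) − c)·q₂, giving q₂(c) = (74 − c − 2q₁)/4.
E[c₂] = 0.25·3 + 0.75·4 = 3.75
Firm 1's FOC against E[q₂] yields q₁ = (74 − 2·19 + E[c₂])/6 = (74 − 38 + 3.75)/6 = 6.625.
E[P] = 74 − 2·(q₁ + E[q₂]) = 32.25; Firm 1's expected profit = (E[P] − 19)·q₁ = (32.25 − 19)·6.625 = 87.7812.

87.78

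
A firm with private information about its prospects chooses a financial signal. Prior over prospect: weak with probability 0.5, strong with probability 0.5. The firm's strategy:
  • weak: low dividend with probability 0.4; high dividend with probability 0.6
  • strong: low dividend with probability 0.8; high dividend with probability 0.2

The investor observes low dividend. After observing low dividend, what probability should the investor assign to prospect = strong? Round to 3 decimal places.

0.667

P(low dividend) = 0.5·0.4 + 0.5·0.8 = 0.6
P(strong | low dividend) = (0.5·0.8) / 0.6 = 0.4 / 0.6 = 0.666667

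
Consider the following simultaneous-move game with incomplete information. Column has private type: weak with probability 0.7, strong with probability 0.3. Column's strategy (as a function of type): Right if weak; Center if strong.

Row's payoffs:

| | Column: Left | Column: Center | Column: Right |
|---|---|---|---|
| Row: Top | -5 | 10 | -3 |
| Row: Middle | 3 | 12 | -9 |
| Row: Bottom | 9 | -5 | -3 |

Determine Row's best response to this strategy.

Top

E[Top] = 0.7·(-3) + 0.3·(10) = 0.9
E[Middle] = 0.7·(-9) + 0.3·(12) = -2.7
E[Bottom] = 0.7·(-3) + 0.3·(-5) = -3.6
Best response: Top (0.9 is the largest).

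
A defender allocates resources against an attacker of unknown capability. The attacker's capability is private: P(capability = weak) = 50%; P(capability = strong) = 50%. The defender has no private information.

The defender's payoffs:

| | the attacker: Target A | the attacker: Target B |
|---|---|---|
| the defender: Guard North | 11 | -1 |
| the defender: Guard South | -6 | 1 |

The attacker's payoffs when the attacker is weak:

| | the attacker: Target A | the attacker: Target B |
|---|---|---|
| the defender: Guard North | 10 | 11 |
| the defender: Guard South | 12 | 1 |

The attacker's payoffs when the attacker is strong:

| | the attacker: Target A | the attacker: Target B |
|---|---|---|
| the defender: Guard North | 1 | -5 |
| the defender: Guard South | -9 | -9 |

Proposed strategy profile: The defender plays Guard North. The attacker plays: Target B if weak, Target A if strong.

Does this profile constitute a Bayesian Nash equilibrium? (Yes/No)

Yes

The defender plays Guard North: E[Guard North] = 0.5·(-1) + 0.5·(11) = 5; E[Guard South] = -2.5. Best-responding. ✓
The attacker (capability weak), facing Guard North: Target A gives 10, Target B gives 11. Proposed Target B is best. ✓
The attacker (capability strong), facing Guard North: Target A gives 1, Target B gives -5. Proposed Target A is best. ✓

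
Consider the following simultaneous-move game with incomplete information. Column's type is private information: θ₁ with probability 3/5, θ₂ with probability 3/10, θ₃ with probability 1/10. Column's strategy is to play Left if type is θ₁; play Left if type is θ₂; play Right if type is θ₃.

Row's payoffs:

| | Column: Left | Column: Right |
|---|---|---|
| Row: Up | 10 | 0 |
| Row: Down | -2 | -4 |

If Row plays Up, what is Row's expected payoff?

E[Up] = 3/5·10 + 3/10·10 + 1/10·0 = 6 + 3 + 0 = 9

9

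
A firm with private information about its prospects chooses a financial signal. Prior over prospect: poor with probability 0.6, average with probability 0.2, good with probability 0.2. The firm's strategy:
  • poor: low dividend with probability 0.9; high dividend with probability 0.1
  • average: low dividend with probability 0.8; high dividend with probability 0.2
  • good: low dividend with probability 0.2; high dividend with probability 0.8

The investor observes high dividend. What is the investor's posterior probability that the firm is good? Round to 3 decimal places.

0.615

Apply Bayes' rule using the sender's strategy as the likelihood.
P(high dividend) = 0.6·0.1 + 0.2·0.2 + 0.2·0.8 = 0.26
P(good | high dividend) = (0.2·0.8) / 0.26 = 0.16 / 0.26 = 0.615385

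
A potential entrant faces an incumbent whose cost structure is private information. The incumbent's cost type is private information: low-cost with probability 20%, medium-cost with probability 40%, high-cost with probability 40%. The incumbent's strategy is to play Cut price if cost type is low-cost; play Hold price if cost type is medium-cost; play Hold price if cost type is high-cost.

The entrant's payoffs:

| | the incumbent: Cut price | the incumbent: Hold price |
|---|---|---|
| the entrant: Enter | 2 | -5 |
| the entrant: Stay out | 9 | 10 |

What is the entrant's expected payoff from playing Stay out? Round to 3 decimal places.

Take the expectation over the incumbent's cost type, weighting each type's action by its prior probability.
E[Stay out] = 0.2·9 + 0.4·10 + 0.4·10 = 1.8 + 4 + 4 = 9.8

9.800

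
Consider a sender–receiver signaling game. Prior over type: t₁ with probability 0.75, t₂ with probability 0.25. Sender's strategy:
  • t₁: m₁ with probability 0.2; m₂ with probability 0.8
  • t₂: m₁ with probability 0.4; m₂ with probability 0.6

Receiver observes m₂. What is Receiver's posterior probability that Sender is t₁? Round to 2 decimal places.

P(m₂) = 0.75·0.8 + 0.25·0.6 = 0.75
P(t₁ | m₂) = (0.75·0.8) / 0.75 = 0.6 / 0.75 = 0.8

0.80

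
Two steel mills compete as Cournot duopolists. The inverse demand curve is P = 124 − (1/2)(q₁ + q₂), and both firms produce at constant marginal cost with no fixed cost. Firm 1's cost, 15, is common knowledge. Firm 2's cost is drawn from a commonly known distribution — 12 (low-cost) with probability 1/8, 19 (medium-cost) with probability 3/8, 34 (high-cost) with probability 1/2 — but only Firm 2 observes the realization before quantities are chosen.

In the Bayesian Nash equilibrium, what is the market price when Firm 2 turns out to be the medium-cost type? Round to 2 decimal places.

51.56

Firm 2 with cost c maximizes (124 − (1/2)(q₁+q₂) − c)·q₂, giving q₂(c) = (124 − c − (1/2)q₁).
E[c₂] = 1/8·12 + 3/8·19 + 1/2·34 = 25.625
Firm 1's FOC against E[q₂] yields q₁ = (124 − 2·15 + E[c₂])/(3/2) = (124 − 30 + 25.625)/(3/2) = 79.75.
q₂(medium-cost) = 65.125, so P = 124 − (1/2)·(79.75 + 65.125) = 51.5625.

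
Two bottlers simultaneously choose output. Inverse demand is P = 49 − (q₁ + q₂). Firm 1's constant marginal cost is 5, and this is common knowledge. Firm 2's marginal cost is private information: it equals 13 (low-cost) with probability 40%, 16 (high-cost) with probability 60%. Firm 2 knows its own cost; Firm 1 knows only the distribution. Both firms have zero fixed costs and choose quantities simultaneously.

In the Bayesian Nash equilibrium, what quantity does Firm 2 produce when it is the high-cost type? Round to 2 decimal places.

Each type of Firm 2 best-responds to q₁; Firm 1 best-responds to the expected q₂ over Firm 2's types.
Firm 2 with cost c maximizes (49 − (q₁+q₂) − c)·q₂, giving q₂(c) = (49 − c − q₁)/2.
E[c₂] = 0.4·13 + 0.6·16 = 14.8
Firm 1's FOC against E[q₂] yields q₁ = (49 − 2·5 + E[c₂])/3 = (49 − 10 + 14.8)/3 = 17.9333.
q₂(high-cost) = (49 − 16 − 17.9333)/2 = 7.53333.

7.53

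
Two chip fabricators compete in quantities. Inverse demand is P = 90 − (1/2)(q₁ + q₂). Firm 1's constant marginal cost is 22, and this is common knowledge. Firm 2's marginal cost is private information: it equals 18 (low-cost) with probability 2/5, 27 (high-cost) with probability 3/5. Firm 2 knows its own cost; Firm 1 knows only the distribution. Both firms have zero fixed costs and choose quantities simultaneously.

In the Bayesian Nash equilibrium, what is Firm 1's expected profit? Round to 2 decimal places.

1070.30

Type-c best response for Firm 2: q₂(c) = (90 − c) − q₁/2.
Firm 1 maximizes expected profit; its first-order condition is 90 − q₁ − (1/2)E[q₂] − 22 = 0.
Substituting E[q₂] and solving: E[c₂] = 23.4, so q₁ = (90 − 2·22 + 23.4)/(3/2) = 46.2667.
E[P] = 90 − (1/2)·(q₁ + E[q₂]) = 45.1333; Firm 1's expected profit = (E[P] − 22)·q₁ = (45.1333 − 22)·46.2667 = 1070.3.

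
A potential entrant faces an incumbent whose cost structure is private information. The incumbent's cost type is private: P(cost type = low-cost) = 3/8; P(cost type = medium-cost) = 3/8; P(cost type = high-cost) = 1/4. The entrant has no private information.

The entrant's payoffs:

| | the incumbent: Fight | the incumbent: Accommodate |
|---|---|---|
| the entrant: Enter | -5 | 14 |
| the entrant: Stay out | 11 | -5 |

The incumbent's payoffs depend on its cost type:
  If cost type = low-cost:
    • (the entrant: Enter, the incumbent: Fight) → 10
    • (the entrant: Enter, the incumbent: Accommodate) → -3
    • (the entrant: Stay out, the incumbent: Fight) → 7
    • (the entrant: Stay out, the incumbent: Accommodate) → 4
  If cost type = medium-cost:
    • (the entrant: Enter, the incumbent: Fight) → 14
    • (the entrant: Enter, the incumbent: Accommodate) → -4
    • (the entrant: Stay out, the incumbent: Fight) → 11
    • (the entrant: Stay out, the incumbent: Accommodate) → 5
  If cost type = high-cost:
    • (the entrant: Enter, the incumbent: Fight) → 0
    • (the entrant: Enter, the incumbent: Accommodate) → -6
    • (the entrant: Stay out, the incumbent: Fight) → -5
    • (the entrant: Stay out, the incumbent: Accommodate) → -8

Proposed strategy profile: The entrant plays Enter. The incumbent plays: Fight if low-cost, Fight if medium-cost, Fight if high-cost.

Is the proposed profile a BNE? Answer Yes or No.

No

The entrant plays Enter: E[Enter] = 3/8·(-5) + 3/8·(-5) + 1/4·(-5) = -5; E[Stay out] = 11. Not best-responding. ✗
The incumbent (cost type low-cost), facing Enter: Fight gives 10, Accommodate gives -3. Proposed Fight is best. ✓
The incumbent (cost type medium-cost), facing Enter: Fight gives 14, Accommodate gives -4. Proposed Fight is best. ✓
The incumbent (cost type high-cost), facing Enter: Fight gives 0, Accommodate gives -6. Proposed Fight is best. ✓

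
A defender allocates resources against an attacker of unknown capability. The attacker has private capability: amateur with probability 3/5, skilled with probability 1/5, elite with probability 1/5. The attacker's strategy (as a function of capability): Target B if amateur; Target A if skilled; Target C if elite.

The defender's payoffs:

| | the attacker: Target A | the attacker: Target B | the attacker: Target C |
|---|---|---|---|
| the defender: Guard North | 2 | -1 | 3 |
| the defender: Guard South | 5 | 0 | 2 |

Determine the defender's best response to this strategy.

Guard South

E[Guard North] = 3/5·(-1) + 1/5·(2) + 1/5·(3) = 2/5
E[Guard South] = 3/5·(0) + 1/5·(5) + 1/5·(2) = 7/5
Best response: Guard South (7/5 is the largest).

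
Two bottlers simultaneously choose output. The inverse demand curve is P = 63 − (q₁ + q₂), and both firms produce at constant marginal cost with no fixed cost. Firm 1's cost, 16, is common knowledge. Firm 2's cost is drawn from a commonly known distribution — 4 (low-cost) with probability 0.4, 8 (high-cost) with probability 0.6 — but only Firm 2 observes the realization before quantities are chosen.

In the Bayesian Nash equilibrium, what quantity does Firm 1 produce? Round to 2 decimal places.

Firm 2 with cost c maximizes (63 − (q₁+q₂) − c)·q₂, giving q₂(c) = (63 − c − q₁)/2.
E[c₂] = 0.4·4 + 0.6·8 = 6.4
Firm 1's FOC against E[q₂] yields q₁ = (63 − 2·16 + E[c₂])/3 = (63 − 32 + 6.4)/3 = 12.4667.

12.47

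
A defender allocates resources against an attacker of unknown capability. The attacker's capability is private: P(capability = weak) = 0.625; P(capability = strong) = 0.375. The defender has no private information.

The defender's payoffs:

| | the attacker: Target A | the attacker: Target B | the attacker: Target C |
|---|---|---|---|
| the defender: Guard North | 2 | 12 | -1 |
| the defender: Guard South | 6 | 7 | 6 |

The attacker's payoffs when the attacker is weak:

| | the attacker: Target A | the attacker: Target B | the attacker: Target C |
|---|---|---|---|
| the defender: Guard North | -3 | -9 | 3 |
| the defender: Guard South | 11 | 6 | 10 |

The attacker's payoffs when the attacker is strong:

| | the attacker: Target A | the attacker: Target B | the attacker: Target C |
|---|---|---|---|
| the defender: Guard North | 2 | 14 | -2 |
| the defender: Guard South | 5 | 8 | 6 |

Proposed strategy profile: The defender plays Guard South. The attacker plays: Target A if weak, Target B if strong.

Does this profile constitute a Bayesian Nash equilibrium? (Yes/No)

The defender plays Guard South: E[Guard South] = 0.625·(6) + 0.375·(7) = 6.375; E[Guard North] = 5.75. Best-responding. ✓
The attacker (capability weak), facing Guard South: Target A gives 11, Target B gives 6, Target C gives 10. Proposed Target A is best. ✓
The attacker (capability strong), facing Guard South: Target A gives 5, Target B gives 8, Target C gives 6. Proposed Target B is best. ✓

Yes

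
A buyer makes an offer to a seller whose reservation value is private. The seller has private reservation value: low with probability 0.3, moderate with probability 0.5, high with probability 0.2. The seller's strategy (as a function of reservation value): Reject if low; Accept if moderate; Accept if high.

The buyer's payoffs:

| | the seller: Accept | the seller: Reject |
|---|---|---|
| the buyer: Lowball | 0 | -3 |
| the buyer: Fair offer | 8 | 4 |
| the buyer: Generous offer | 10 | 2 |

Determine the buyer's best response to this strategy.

Generous offer

E[Lowball] = 0.3·(-3) + 0.5·(0) + 0.2·(0) = -0.9
E[Fair offer] = 0.3·(4) + 0.5·(8) + 0.2·(8) = 6.8
E[Generous offer] = 0.3·(2) + 0.5·(10) + 0.2·(10) = 7.6
Best response: Generous offer (7.6 is the largest).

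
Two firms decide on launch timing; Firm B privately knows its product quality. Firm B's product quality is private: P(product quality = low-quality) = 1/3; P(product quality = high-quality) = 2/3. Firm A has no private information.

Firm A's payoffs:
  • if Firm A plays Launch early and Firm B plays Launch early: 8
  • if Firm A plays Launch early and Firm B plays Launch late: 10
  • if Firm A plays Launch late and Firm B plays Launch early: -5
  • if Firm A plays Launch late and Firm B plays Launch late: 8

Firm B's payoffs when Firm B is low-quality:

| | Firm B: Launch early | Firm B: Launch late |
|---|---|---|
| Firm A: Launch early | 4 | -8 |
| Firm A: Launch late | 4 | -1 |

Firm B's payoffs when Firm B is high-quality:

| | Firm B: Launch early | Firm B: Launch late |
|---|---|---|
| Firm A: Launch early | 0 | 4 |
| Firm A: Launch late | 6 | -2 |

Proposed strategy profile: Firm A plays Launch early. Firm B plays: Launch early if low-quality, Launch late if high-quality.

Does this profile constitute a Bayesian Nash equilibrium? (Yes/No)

Yes

Firm A plays Launch early: E[Launch early] = 1/3·(8) + 2/3·(10) = 28/3; E[Launch late] = 11/3. Best-responding. ✓
Firm B (product quality low-quality), facing Launch early: Launch early gives 4, Launch late gives -8. Proposed Launch early is best. ✓
Firm B (product quality high-quality), facing Launch early: Launch early gives 0, Launch late gives 4. Proposed Launch late is best. ✓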